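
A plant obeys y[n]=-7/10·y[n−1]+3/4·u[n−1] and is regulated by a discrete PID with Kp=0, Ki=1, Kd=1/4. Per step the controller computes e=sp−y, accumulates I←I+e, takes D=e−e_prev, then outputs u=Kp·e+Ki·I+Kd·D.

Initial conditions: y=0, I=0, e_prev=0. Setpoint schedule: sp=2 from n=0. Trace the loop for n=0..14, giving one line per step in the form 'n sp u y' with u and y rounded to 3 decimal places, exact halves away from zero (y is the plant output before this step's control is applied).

(exact arithmetic carried between steps; '≈' marks a value shown rounded to 6 d.p. or computed from one; I and e_prev carry over from the previous line; the table rounds u and y to 3 d.p., halves away from zero)
n=0: y=0, sp=2, e=sp−y=2; I=2, D=e−e_prev=2; u=0·2+1·2+1/4·2=2.5; next y=-7/10·0+3/4·2.5=1.875
n=1: y=1.875, sp=2, e=sp−y=0.125; I=2.125, D=e−e_prev=-1.875; u=0·0.125+1·2.125+1/4·(-1.875)=1.65625; next y=-7/10·1.875+3/4·1.65625≈-0.070313
n=2: y≈-0.070313, sp=2, e=sp−y≈2.070313; I≈4.195313, D=e−e_prev≈1.945313; u=0·2.070313+1·4.195313+1/4·1.945313≈4.681641; next y=-7/10·(-0.070313)+3/4·4.681641≈3.560449
n=3: y≈3.560449, sp=2, e=sp−y≈-1.560449; I≈2.634863, D=e−e_prev≈-3.630762; u=0·(-1.560449)+1·2.634863+1/4·(-3.630762)≈1.727173; next y=-7/10·3.560449+3/4·1.727173≈-1.196935
n=4: y≈-1.196935, sp=2, e=sp−y≈3.196935; I≈5.831798, D=e−e_prev≈4.757384; u=0·3.196935+1·5.831798+1/4·4.757384≈7.021144; next y=-7/10·(-1.196935)+3/4·7.021144≈6.103712
n=5: y≈6.103712, sp=2, e=sp−y≈-4.103712; I≈1.728086, D=e−e_prev≈-7.300647; u=0·(-4.103712)+1·1.728086+1/4·(-7.300647)≈-0.097076; next y=-7/10·6.103712+3/4·(-0.097076)≈-4.345406
n=6: y≈-4.345406, sp=2, e=sp−y≈6.345406; I≈8.073491, D=e−e_prev≈10.449118; u=0·6.345406+1·8.073491+1/4·10.449118≈10.685771; next y=-7/10·(-4.345406)+3/4·10.685771≈11.056112
n=7: y≈11.056112, sp=2, e=sp−y≈-9.056112; I≈-0.982621, D=e−e_prev≈-15.401518; u=0·(-9.056112)+1·(-0.982621)+1/4·(-15.401518)≈-4.833000; next y=-7/10·11.056112+3/4·(-4.833000)≈-11.364029
n=8: y≈-11.364029, sp=2, e=sp−y≈13.364029; I≈12.381408, D=e−e_prev≈22.420141; u=0·13.364029+1·12.381408+1/4·22.420141≈17.986443; next y=-7/10·(-11.364029)+3/4·17.986443≈21.444653
n=9: y≈21.444653, sp=2, e=sp−y≈-19.444653; I≈-7.063245, D=e−e_prev≈-32.808682; u=0·(-19.444653)+1·(-7.063245)+1/4·(-32.808682)≈-15.265415; next y=-7/10·21.444653+3/4·(-15.265415)≈-26.460318
n=10: y≈-26.460318, sp=2, e=sp−y≈28.460318; I≈21.397074, D=e−e_prev≈47.904971; u=0·28.460318+1·21.397074+1/4·47.904971≈33.373317; next y=-7/10·(-26.460318)+3/4·33.373317≈43.552210
n=11: y≈43.552210, sp=2, e=sp−y≈-41.552210; I≈-20.155137, D=e−e_prev≈-70.012529; u=0·(-41.552210)+1·(-20.155137)+1/4·(-70.012529)≈-37.658269; next y=-7/10·43.552210+3/4·(-37.658269)≈-58.730249
n=12: y≈-58.730249, sp=2, e=sp−y≈60.730249; I≈40.575112, D=e−e_prev≈102.282459; u=0·60.730249+1·40.575112+1/4·102.282459≈66.145727; next y=-7/10·(-58.730249)+3/4·66.145727≈90.720469
n=13: y≈90.720469, sp=2, e=sp−y≈-88.720469; I≈-48.145357, D=e−e_prev≈-149.450718; u=0·(-88.720469)+1·(-48.145357)+1/4·(-149.450718)≈-85.508037; next y=-7/10·90.720469+3/4·(-85.508037)≈-127.635356
n=14: y≈-127.635356, sp=2, e=sp−y≈129.635356; I≈81.489999, D=e−e_prev≈218.355826; u=0·129.635356+1·81.489999+1/4·218.355826≈136.078955; next y=-7/10·(-127.635356)+3/4·136.078955≈191.403966

0 2 2.500 0.000
1 2 1.656 1.875
2 2 4.682 -0.070
3 2 1.727 3.560
4 2 7.021 -1.197
5 2 -0.097 6.104
6 2 10.686 -4.345
7 2 -4.833 11.056
8 2 17.986 -11.364
9 2 -15.265 21.445
10 2 33.373 -26.460
11 2 -37.658 43.552
12 2 66.146 -58.730
13 2 -85.508 90.720
14 2 136.079 -127.635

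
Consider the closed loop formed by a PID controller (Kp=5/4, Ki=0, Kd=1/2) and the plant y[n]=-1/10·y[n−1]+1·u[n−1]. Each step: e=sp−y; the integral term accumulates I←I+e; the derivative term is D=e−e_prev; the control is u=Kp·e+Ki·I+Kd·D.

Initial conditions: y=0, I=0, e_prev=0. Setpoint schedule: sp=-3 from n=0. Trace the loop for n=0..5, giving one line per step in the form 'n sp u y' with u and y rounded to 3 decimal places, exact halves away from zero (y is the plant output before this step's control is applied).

0 -3 -5.250 0.000
1 -3 5.438 -5.250
2 -3 -16.809 5.963
3 -3 29.691 -17.406
4 -3 -67.458 31.432
5 -3 135.518 -70.601

(exact arithmetic carried between steps; '≈' marks a value shown rounded to 6 d.p. or computed from one; I and e_prev carry over from the previous line; the table rounds u and y to 3 d.p., halves away from zero)
n=0: y=0, sp=-3, e=sp−y=-3; I=-3, D=e−e_prev=-3; u=5/4·(-3)+0·(-3)+1/2·(-3)=-5.25; next y=-1/10·0+1·(-5.25)=-5.25
n=1: y=-5.25, sp=-3, e=sp−y=2.25; I=-0.75, D=e−e_prev=5.25; u=5/4·2.25+0·(-0.75)+1/2·5.25=5.4375; next y=-1/10·(-5.25)+1·5.4375=5.9625
n=2: y=5.9625, sp=-3, e=sp−y=-8.9625; I=-9.7125, D=e−e_prev=-11.2125; u=5/4·(-8.9625)+0·(-9.7125)+1/2·(-11.2125)=-16.809375; next y=-1/10·5.9625+1·(-16.809375)=-17.405625
n=3: y=-17.405625, sp=-3, e=sp−y=14.405625; I=4.693125, D=e−e_prev=23.368125; u=5/4·14.405625+0·4.693125+1/2·23.368125≈29.691094; next y=-1/10·(-17.405625)+1·29.691094≈31.431656
n=4: y≈31.431656, sp=-3, e=sp−y≈-34.431656; I≈-29.738531, D=e−e_prev≈-48.837281; u=5/4·(-34.431656)+0·(-29.738531)+1/2·(-48.837281)≈-67.458211; next y=-1/10·31.431656+1·(-67.458211)≈-70.601377
n=5: y≈-70.601377, sp=-3, e=sp−y≈67.601377; I≈37.862845, D=e−e_prev≈102.033033; u=5/4·67.601377+0·37.862845+1/2·102.033033≈135.518237; next y=-1/10·(-70.601377)+1·135.518237≈142.578375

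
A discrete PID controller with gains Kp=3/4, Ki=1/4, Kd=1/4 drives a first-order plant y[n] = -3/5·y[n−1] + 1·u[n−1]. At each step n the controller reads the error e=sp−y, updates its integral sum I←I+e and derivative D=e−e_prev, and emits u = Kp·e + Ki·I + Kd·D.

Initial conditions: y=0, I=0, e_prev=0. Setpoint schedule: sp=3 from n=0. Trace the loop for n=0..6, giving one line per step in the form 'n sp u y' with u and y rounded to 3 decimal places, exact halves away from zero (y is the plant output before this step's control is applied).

(exact arithmetic carried between steps; '≈' marks a value shown rounded to 6 d.p. or computed from one; I and e_prev carry over from the previous line; the table rounds u and y to 3 d.p., halves away from zero)
n=0: y=0, sp=3, e=sp−y=3; I=3, D=e−e_prev=3; u=3/4·3+1/4·3+1/4·3=3.75; next y=-3/5·0+1·3.75=3.75
n=1: y=3.75, sp=3, e=sp−y=-0.75; I=2.25, D=e−e_prev=-3.75; u=3/4·(-0.75)+1/4·2.25+1/4·(-3.75)=-0.9375; next y=-3/5·3.75+1·(-0.9375)=-3.1875
n=2: y=-3.1875, sp=3, e=sp−y=6.1875; I=8.4375, D=e−e_prev=6.9375; u=3/4·6.1875+1/4·8.4375+1/4·6.9375=8.484375; next y=-3/5·(-3.1875)+1·8.484375=10.396875
n=3: y=10.396875, sp=3, e=sp−y=-7.396875; I=1.040625, D=e−e_prev=-13.584375; u=3/4·(-7.396875)+1/4·1.040625+1/4·(-13.584375)≈-8.683594; next y=-3/5·10.396875+1·(-8.683594)≈-14.921719
n=4: y≈-14.921719, sp=3, e=sp−y≈17.921719; I≈18.962344, D=e−e_prev≈25.318594; u=3/4·17.921719+1/4·18.962344+1/4·25.318594≈24.511523; next y=-3/5·(-14.921719)+1·24.511523≈33.464555
n=5: y≈33.464555, sp=3, e=sp−y≈-30.464555; I≈-11.502211, D=e−e_prev≈-48.386273; u=3/4·(-30.464555)+1/4·(-11.502211)+1/4·(-48.386273)≈-37.820537; next y=-3/5·33.464555+1·(-37.820537)≈-57.899270
n=6: y≈-57.899270, sp=3, e=sp−y≈60.899270; I≈49.397059, D=e−e_prev≈91.363825; u=3/4·60.899270+1/4·49.397059+1/4·91.363825≈80.864673; next y=-3/5·(-57.899270)+1·80.864673≈115.604235

0 3 3.750 0.000
1 3 -0.938 3.750
2 3 8.484 -3.188
3 3 -8.684 10.397
4 3 24.512 -14.922
5 3 -37.821 33.465
6 3 80.865 -57.899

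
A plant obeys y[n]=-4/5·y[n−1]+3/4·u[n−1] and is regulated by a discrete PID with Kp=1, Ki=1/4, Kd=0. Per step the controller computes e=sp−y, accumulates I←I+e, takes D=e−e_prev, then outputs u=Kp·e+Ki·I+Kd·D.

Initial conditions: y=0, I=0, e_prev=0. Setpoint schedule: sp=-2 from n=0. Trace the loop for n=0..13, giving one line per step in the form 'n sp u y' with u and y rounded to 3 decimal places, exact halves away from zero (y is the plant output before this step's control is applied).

0 -2 -2.500 0.000
1 -2 -0.656 -1.875
2 -2 -4.291 1.008
3 -2 1.247 -4.025
4 -2 -8.471 4.155
5 -2 7.281 -9.677
6 -2 -19.400 13.203
7 -2 24.693 -25.112
8 -2 -49.181 38.609
9 -2 73.645 -67.773
10 -2 -131.443 109.452
11 -2 210.188 -186.144
12 -2 -359.651 306.556
13 -2 590.134 -514.983

(exact arithmetic carried between steps; '≈' marks a value shown rounded to 6 d.p. or computed from one; I and e_prev carry over from the previous line; the table rounds u and y to 3 d.p., halves away from zero)
n=0: y=0, sp=-2, e=sp−y=-2; I=-2, D=e−e_prev=-2; u=1·(-2)+1/4·(-2)+0·(-2)=-2.5; next y=-4/5·0+3/4·(-2.5)=-1.875
n=1: y=-1.875, sp=-2, e=sp−y=-0.125; I=-2.125, D=e−e_prev=1.875; u=1·(-0.125)+1/4·(-2.125)+0·1.875=-0.65625; next y=-4/5·(-1.875)+3/4·(-0.65625)≈1.007813
n=2: y≈1.007813, sp=-2, e=sp−y≈-3.007813; I≈-5.132813, D=e−e_prev≈-2.882813; u=1·(-3.007813)+1/4·(-5.132813)+0·(-2.882813)≈-4.291016; next y=-4/5·1.007813+3/4·(-4.291016)≈-4.024512
n=3: y≈-4.024512, sp=-2, e=sp−y≈2.024512; I≈-3.108301, D=e−e_prev≈5.032324; u=1·2.024512+1/4·(-3.108301)+0·5.032324≈1.247437; next y=-4/5·(-4.024512)+3/4·1.247437≈4.155187
n=4: y≈4.155187, sp=-2, e=sp−y≈-6.155187; I≈-9.263488, D=e−e_prev≈-8.179698; u=1·(-6.155187)+1/4·(-9.263488)+0·(-8.179698)≈-8.471059; next y=-4/5·4.155187+3/4·(-8.471059)≈-9.677443
n=5: y≈-9.677443, sp=-2, e=sp−y≈7.677443; I≈-1.586044, D=e−e_prev≈13.832630; u=1·7.677443+1/4·(-1.586044)+0·13.832630≈7.280932; next y=-4/5·(-9.677443)+3/4·7.280932≈13.202654
n=6: y≈13.202654, sp=-2, e=sp−y≈-15.202654; I≈-16.788698, D=e−e_prev≈-22.880097; u=1·(-15.202654)+1/4·(-16.788698)+0·(-22.880097)≈-19.399829; next y=-4/5·13.202654+3/4·(-19.399829)≈-25.111995
n=7: y≈-25.111995, sp=-2, e=sp−y≈23.111995; I≈6.323296, D=e−e_prev≈38.314649; u=1·23.111995+1/4·6.323296+0·38.314649≈24.692819; next y=-4/5·(-25.111995)+3/4·24.692819≈38.609210
n=8: y≈38.609210, sp=-2, e=sp−y≈-40.609210; I≈-34.285913, D=e−e_prev≈-63.721204; u=1·(-40.609210)+1/4·(-34.285913)+0·(-63.721204)≈-49.180688; next y=-4/5·38.609210+3/4·(-49.180688)≈-67.772884
n=9: y≈-67.772884, sp=-2, e=sp−y≈65.772884; I≈31.486971, D=e−e_prev≈106.382094; u=1·65.772884+1/4·31.486971+0·106.382094≈73.644626; next y=-4/5·(-67.772884)+3/4·73.644626≈109.451777
n=10: y≈109.451777, sp=-2, e=sp−y≈-111.451777; I≈-79.964806, D=e−e_prev≈-177.224661; u=1·(-111.451777)+1/4·(-79.964806)+0·(-177.224661)≈-131.442978; next y=-4/5·109.451777+3/4·(-131.442978)≈-186.143655
n=11: y≈-186.143655, sp=-2, e=sp−y≈184.143655; I≈104.178849, D=e−e_prev≈295.595432; u=1·184.143655+1/4·104.178849+0·295.595432≈210.188368; next y=-4/5·(-186.143655)+3/4·210.188368≈306.556200
n=12: y≈306.556200, sp=-2, e=sp−y≈-308.556200; I≈-204.377351, D=e−e_prev≈-492.699855; u=1·(-308.556200)+1/4·(-204.377351)+0·(-492.699855)≈-359.650538; next y=-4/5·306.556200+3/4·(-359.650538)≈-514.982863
n=13: y≈-514.982863, sp=-2, e=sp−y≈512.982863; I≈308.605512, D=e−e_prev≈821.539063; u=1·512.982863+1/4·308.605512+0·821.539063≈590.134241; next y=-4/5·(-514.982863)+3/4·590.134241≈854.586972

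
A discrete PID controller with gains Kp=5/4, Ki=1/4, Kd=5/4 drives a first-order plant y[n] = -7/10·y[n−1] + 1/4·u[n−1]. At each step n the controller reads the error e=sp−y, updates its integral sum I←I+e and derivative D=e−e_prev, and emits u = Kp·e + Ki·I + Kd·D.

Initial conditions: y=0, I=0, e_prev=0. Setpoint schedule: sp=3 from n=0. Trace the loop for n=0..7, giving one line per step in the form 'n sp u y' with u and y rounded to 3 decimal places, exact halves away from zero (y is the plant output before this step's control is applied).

(exact arithmetic carried between steps; '≈' marks a value shown rounded to 6 d.p. or computed from one; I and e_prev carry over from the previous line; the table rounds u and y to 3 d.p., halves away from zero)
n=0: y=0, sp=3, e=sp−y=3; I=3, D=e−e_prev=3; u=5/4·3+1/4·3+5/4·3=8.25; next y=-7/10·0+1/4·8.25=2.0625
n=1: y=2.0625, sp=3, e=sp−y=0.9375; I=3.9375, D=e−e_prev=-2.0625; u=5/4·0.9375+1/4·3.9375+5/4·(-2.0625)=-0.421875; next y=-7/10·2.0625+1/4·(-0.421875)≈-1.549219
n=2: y≈-1.549219, sp=3, e=sp−y≈4.549219; I≈8.486719, D=e−e_prev≈3.611719; u=5/4·4.549219+1/4·8.486719+5/4·3.611719≈12.322852; next y=-7/10·(-1.549219)+1/4·12.322852≈4.165166
n=3: y≈4.165166, sp=3, e=sp−y≈-1.165166; I≈7.321553, D=e−e_prev≈-5.714385; u=5/4·(-1.165166)+1/4·7.321553+5/4·(-5.714385)≈-6.769050; next y=-7/10·4.165166+1/4·(-6.769050)≈-4.607879
n=4: y≈-4.607879, sp=3, e=sp−y≈7.607879; I≈14.929432, D=e−e_prev≈8.773045; u=5/4·7.607879+1/4·14.929432+5/4·8.773045≈24.208512; next y=-7/10·(-4.607879)+1/4·24.208512≈9.277643
n=5: y≈9.277643, sp=3, e=sp−y≈-6.277643; I≈8.651788, D=e−e_prev≈-13.885522; u=5/4·(-6.277643)+1/4·8.651788+5/4·(-13.885522)≈-23.041010; next y=-7/10·9.277643+1/4·(-23.041010)≈-12.254603
n=6: y≈-12.254603, sp=3, e=sp−y≈15.254603; I≈23.906391, D=e−e_prev≈21.532246; u=5/4·15.254603+1/4·23.906391+5/4·21.532246≈51.960158; next y=-7/10·(-12.254603)+1/4·51.960158≈21.568261
n=7: y≈21.568261, sp=3, e=sp−y≈-18.568261; I≈5.338129, D=e−e_prev≈-33.822864; u=5/4·(-18.568261)+1/4·5.338129+5/4·(-33.822864)≈-64.154375; next y=-7/10·21.568261+1/4·(-64.154375)≈-31.136377

0 3 8.250 0.000
1 3 -0.422 2.063
2 3 12.323 -1.549
3 3 -6.769 4.165
4 3 24.209 -4.608
5 3 -23.041 9.278
6 3 51.960 -12.255
7 3 -64.154 21.568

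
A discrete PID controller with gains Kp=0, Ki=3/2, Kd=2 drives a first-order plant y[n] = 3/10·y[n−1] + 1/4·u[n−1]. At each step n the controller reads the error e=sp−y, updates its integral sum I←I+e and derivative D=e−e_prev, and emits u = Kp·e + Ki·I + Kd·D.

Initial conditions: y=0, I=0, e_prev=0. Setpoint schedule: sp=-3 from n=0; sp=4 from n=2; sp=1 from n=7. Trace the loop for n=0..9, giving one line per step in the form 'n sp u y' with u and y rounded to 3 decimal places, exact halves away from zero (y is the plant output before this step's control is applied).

(exact arithmetic carried between steps; '≈' marks a value shown rounded to 6 d.p. or computed from one; I and e_prev carry over from the previous line; the table rounds u and y to 3 d.p., halves away from zero)
n=0: y=0, sp=-3, e=sp−y=-3; I=-3, D=e−e_prev=-3; u=0·(-3)+3/2·(-3)+2·(-3)=-10.5; next y=3/10·0+1/4·(-10.5)=-2.625
n=1: y=-2.625, sp=-3, e=sp−y=-0.375; I=-3.375, D=e−e_prev=2.625; u=0·(-0.375)+3/2·(-3.375)+2·2.625=0.1875; next y=3/10·(-2.625)+1/4·0.1875=-0.740625
n=2: y=-0.740625, sp=4, e=sp−y=4.740625; I=1.365625, D=e−e_prev=5.115625; u=0·4.740625+3/2·1.365625+2·5.115625≈12.279688; next y=3/10·(-0.740625)+1/4·12.279688≈2.847734
n=3: y≈2.847734, sp=4, e=sp−y≈1.152266; I≈2.517891, D=e−e_prev≈-3.588359; u=0·1.152266+3/2·2.517891+2·(-3.588359)≈-3.399883; next y=3/10·2.847734+1/4·(-3.399883)≈0.004350
n=4: y≈0.004350, sp=4, e=sp−y≈3.995650; I≈6.513541, D=e−e_prev≈2.843385; u=0·3.995650+3/2·6.513541+2·2.843385≈15.457081; next y=3/10·0.004350+1/4·15.457081≈3.865575
n=5: y≈3.865575, sp=4, e=sp−y≈0.134425; I≈6.647966, D=e−e_prev≈-3.861226; u=0·0.134425+3/2·6.647966+2·(-3.861226)≈2.249498; next y=3/10·3.865575+1/4·2.249498≈1.722047
n=6: y≈1.722047, sp=4, e=sp−y≈2.277953; I≈8.925919, D=e−e_prev≈2.143528; u=0·2.277953+3/2·8.925919+2·2.143528≈17.675935; next y=3/10·1.722047+1/4·17.675935≈4.935598
n=7: y≈4.935598, sp=1, e=sp−y≈-3.935598; I≈4.990321, D=e−e_prev≈-6.213551; u=0·(-3.935598)+3/2·4.990321+2·(-6.213551)≈-4.941620; next y=3/10·4.935598+1/4·(-4.941620)≈0.245274
n=8: y≈0.245274, sp=1, e=sp−y≈0.754726; I≈5.745047, D=e−e_prev≈4.690323; u=0·0.754726+3/2·5.745047+2·4.690323≈17.998217; next y=3/10·0.245274+1/4·17.998217≈4.573137
n=9: y≈4.573137, sp=1, e=sp−y≈-3.573137; I≈2.171910, D=e−e_prev≈-4.327862; u=0·(-3.573137)+3/2·2.171910+2·(-4.327862)≈-5.397859; next y=3/10·4.573137+1/4·(-5.397859)≈0.022476

0 -3 -10.500 0.000
1 -3 0.188 -2.625
2 4 12.280 -0.741
3 4 -3.400 2.848
4 4 15.457 0.004
5 4 2.249 3.866
6 4 17.676 1.722
7 1 -4.942 4.936
8 1 17.998 0.245
9 1 -5.398 4.573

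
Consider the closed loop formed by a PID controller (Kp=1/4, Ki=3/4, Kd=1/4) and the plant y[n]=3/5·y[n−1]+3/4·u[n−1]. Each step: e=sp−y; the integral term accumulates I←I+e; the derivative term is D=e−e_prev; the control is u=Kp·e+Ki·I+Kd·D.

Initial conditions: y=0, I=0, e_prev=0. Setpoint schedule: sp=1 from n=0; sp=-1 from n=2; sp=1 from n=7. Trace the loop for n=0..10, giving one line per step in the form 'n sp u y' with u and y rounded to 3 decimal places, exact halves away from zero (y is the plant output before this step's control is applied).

(exact arithmetic carried between steps; '≈' marks a value shown rounded to 6 d.p. or computed from one; I and e_prev carry over from the previous line; the table rounds u and y to 3 d.p., halves away from zero)
n=0: y=0, sp=1, e=sp−y=1; I=1, D=e−e_prev=1; u=1/4·1+3/4·1+1/4·1=1.25; next y=3/5·0+3/4·1.25=0.9375
n=1: y=0.9375, sp=1, e=sp−y=0.0625; I=1.0625, D=e−e_prev=-0.9375; u=1/4·0.0625+3/4·1.0625+1/4·(-0.9375)=0.578125; next y=3/5·0.9375+3/4·0.578125≈0.996094
n=2: y≈0.996094, sp=-1, e=sp−y≈-1.996094; I≈-0.933594, D=e−e_prev≈-2.058594; u=1/4·(-1.996094)+3/4·(-0.933594)+1/4·(-2.058594)≈-1.713867; next y=3/5·0.996094+3/4·(-1.713867)≈-0.687744
n=3: y≈-0.687744, sp=-1, e=sp−y≈-0.312256; I≈-1.245850, D=e−e_prev≈1.683838; u=1/4·(-0.312256)+3/4·(-1.245850)+1/4·1.683838≈-0.591492; next y=3/5·(-0.687744)+3/4·(-0.591492)≈-0.856265
n=4: y≈-0.856265, sp=-1, e=sp−y≈-0.143735; I≈-1.389584, D=e−e_prev≈0.168521; u=1/4·(-0.143735)+3/4·(-1.389584)+1/4·0.168521≈-1.035992; next y=3/5·(-0.856265)+3/4·(-1.035992)≈-1.290753
n=5: y≈-1.290753, sp=-1, e=sp−y≈0.290753; I≈-1.098831, D=e−e_prev≈0.434488; u=1/4·0.290753+3/4·(-1.098831)+1/4·0.434488≈-0.642813; next y=3/5·(-1.290753)+3/4·(-0.642813)≈-1.256562
n=6: y≈-1.256562, sp=-1, e=sp−y≈0.256562; I≈-0.842270, D=e−e_prev≈-0.034191; u=1/4·0.256562+3/4·(-0.842270)+1/4·(-0.034191)≈-0.576110; next y=3/5·(-1.256562)+3/4·(-0.576110)≈-1.186019
n=7: y≈-1.186019, sp=1, e=sp−y≈2.186019; I≈1.343750, D=e−e_prev≈1.929457; u=1/4·2.186019+3/4·1.343750+1/4·1.929457≈2.036681; next y=3/5·(-1.186019)+3/4·2.036681≈0.815899
n=8: y≈0.815899, sp=1, e=sp−y≈0.184101; I≈1.527850, D=e−e_prev≈-2.001919; u=1/4·0.184101+3/4·1.527850+1/4·(-2.001919)≈0.691433; next y=3/5·0.815899+3/4·0.691433≈1.008114
n=9: y≈1.008114, sp=1, e=sp−y≈-0.008114; I≈1.519736, D=e−e_prev≈-0.192215; u=1/4·(-0.008114)+3/4·1.519736+1/4·(-0.192215)≈1.089719; next y=3/5·1.008114+3/4·1.089719≈1.422158
n=10: y≈1.422158, sp=1, e=sp−y≈-0.422158; I≈1.097577, D=e−e_prev≈-0.414044; u=1/4·(-0.422158)+3/4·1.097577+1/4·(-0.414044)≈0.614133; next y=3/5·1.422158+3/4·0.614133≈1.313894

0 1 1.250 0.000
1 1 0.578 0.938
2 -1 -1.714 0.996
3 -1 -0.591 -0.688
4 -1 -1.036 -0.856
5 -1 -0.643 -1.291
6 -1 -0.576 -1.257
7 1 2.037 -1.186
8 1 0.691 0.816
9 1 1.090 1.008
10 1 0.614 1.422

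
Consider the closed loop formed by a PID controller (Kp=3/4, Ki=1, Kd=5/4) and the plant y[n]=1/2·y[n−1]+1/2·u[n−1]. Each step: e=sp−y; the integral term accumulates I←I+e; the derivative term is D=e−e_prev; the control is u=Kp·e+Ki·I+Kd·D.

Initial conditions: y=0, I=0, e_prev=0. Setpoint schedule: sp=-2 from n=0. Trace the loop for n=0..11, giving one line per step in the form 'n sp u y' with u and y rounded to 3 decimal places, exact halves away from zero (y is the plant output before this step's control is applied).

0 -2 -6.000 0.000
1 -2 3.500 -3.000
2 -2 -9.000 0.250
3 -2 6.688 -4.375
4 -2 -13.313 1.156
5 -2 12.148 -6.078
6 -2 -20.156 3.035
7 -2 20.987 -8.561
8 -2 -31.269 6.213
9 -2 35.208 -12.528
10 -2 -49.294 11.340
11 -2 58.152 -18.977

(exact arithmetic carried between steps; '≈' marks a value shown rounded to 6 d.p. or computed from one; I and e_prev carry over from the previous line; the table rounds u and y to 3 d.p., halves away from zero)
n=0: y=0, sp=-2, e=sp−y=-2; I=-2, D=e−e_prev=-2; u=3/4·(-2)+1·(-2)+5/4·(-2)=-6; next y=1/2·0+1/2·(-6)=-3
n=1: y=-3, sp=-2, e=sp−y=1; I=-1, D=e−e_prev=3; u=3/4·1+1·(-1)+5/4·3=3.5; next y=1/2·(-3)+1/2·3.5=0.25
n=2: y=0.25, sp=-2, e=sp−y=-2.25; I=-3.25, D=e−e_prev=-3.25; u=3/4·(-2.25)+1·(-3.25)+5/4·(-3.25)=-9; next y=1/2·0.25+1/2·(-9)=-4.375
n=3: y=-4.375, sp=-2, e=sp−y=2.375; I=-0.875, D=e−e_prev=4.625; u=3/4·2.375+1·(-0.875)+5/4·4.625=6.6875; next y=1/2·(-4.375)+1/2·6.6875=1.15625
n=4: y=1.15625, sp=-2, e=sp−y=-3.15625; I=-4.03125, D=e−e_prev=-5.53125; u=3/4·(-3.15625)+1·(-4.03125)+5/4·(-5.53125)=-13.3125; next y=1/2·1.15625+1/2·(-13.3125)=-6.078125
n=5: y=-6.078125, sp=-2, e=sp−y=4.078125; I=0.046875, D=e−e_prev=7.234375; u=3/4·4.078125+1·0.046875+5/4·7.234375≈12.148438; next y=1/2·(-6.078125)+1/2·12.148438≈3.035156
n=6: y≈3.035156, sp=-2, e=sp−y≈-5.035156; I≈-4.988281, D=e−e_prev≈-9.113281; u=3/4·(-5.035156)+1·(-4.988281)+5/4·(-9.113281)≈-20.15625; next y=1/2·3.035156+1/2·(-20.15625)≈-8.560547
n=7: y≈-8.560547, sp=-2, e=sp−y≈6.560547; I≈1.572266, D=e−e_prev≈11.595703; u=3/4·6.560547+1·1.572266+5/4·11.595703≈20.987305; next y=1/2·(-8.560547)+1/2·20.987305≈6.213379
n=8: y≈6.213379, sp=-2, e=sp−y≈-8.213379; I≈-6.641113, D=e−e_prev≈-14.773926; u=3/4·(-8.213379)+1·(-6.641113)+5/4·(-14.773926)≈-31.268555; next y=1/2·6.213379+1/2·(-31.268555)≈-12.527588
n=9: y≈-12.527588, sp=-2, e=sp−y≈10.527588; I≈3.886475, D=e−e_prev≈18.740967; u=3/4·10.527588+1·3.886475+5/4·18.740967≈35.208374; next y=1/2·(-12.527588)+1/2·35.208374≈11.340393
n=10: y≈11.340393, sp=-2, e=sp−y≈-13.340393; I≈-9.453918, D=e−e_prev≈-23.867981; u=3/4·(-13.340393)+1·(-9.453918)+5/4·(-23.867981)≈-49.294189; next y=1/2·11.340393+1/2·(-49.294189)≈-18.976898
n=11: y≈-18.976898, sp=-2, e=sp−y≈16.976898; I≈7.522980, D=e−e_prev≈30.317291; u=3/4·16.976898+1·7.522980+5/4·30.317291≈58.152267; next y=1/2·(-18.976898)+1/2·58.152267≈19.587685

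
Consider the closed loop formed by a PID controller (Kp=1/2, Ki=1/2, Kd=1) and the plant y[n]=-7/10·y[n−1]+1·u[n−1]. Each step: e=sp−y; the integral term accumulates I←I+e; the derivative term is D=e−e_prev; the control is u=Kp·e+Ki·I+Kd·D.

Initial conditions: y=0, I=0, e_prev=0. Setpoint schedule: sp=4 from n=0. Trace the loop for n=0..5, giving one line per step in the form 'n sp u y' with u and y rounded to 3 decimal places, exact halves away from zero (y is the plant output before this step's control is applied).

(exact arithmetic carried between steps; '≈' marks a value shown rounded to 6 d.p. or computed from one; I and e_prev carry over from the previous line; the table rounds u and y to 3 d.p., halves away from zero)
n=0: y=0, sp=4, e=sp−y=4; I=4, D=e−e_prev=4; u=1/2·4+1/2·4+1·4=8; next y=-7/10·0+1·8=8
n=1: y=8, sp=4, e=sp−y=-4; I=0, D=e−e_prev=-8; u=1/2·(-4)+1/2·0+1·(-8)=-10; next y=-7/10·8+1·(-10)=-15.6
n=2: y=-15.6, sp=4, e=sp−y=19.6; I=19.6, D=e−e_prev=23.6; u=1/2·19.6+1/2·19.6+1·23.6=43.2; next y=-7/10·(-15.6)+1·43.2=54.12
n=3: y=54.12, sp=4, e=sp−y=-50.12; I=-30.52, D=e−e_prev=-69.72; u=1/2·(-50.12)+1/2·(-30.52)+1·(-69.72)=-110.04; next y=-7/10·54.12+1·(-110.04)=-147.924
n=4: y=-147.924, sp=4, e=sp−y=151.924; I=121.404, D=e−e_prev=202.044; u=1/2·151.924+1/2·121.404+1·202.044=338.708; next y=-7/10·(-147.924)+1·338.708=442.2548
n=5: y=442.2548, sp=4, e=sp−y=-438.2548; I=-316.8508, D=e−e_prev=-590.1788; u=1/2·(-438.2548)+1/2·(-316.8508)+1·(-590.1788)=-967.7316; next y=-7/10·442.2548+1·(-967.7316)=-1277.30996

0 4 8.000 0.000
1 4 -10.000 8.000
2 4 43.200 -15.600
3 4 -110.040 54.120
4 4 338.708 -147.924
5 4 -967.732 442.255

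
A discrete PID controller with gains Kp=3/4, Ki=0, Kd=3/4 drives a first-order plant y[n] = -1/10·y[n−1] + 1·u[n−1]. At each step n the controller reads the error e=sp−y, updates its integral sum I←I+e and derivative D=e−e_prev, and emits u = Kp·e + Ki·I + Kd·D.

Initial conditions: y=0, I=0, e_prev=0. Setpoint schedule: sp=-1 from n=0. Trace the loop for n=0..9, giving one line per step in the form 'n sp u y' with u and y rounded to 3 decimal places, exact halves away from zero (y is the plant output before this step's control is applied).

0 -1 -1.500 0.000
1 -1 1.500 -1.500
2 -1 -4.350 1.650
3 -1 7.260 -4.515
4 -1 -15.704 7.712
5 -1 29.746 -16.475
6 -1 -60.196 31.393
7 -1 117.797 -63.335
8 -1 -234.447 124.131
9 -1 462.638 -246.860

(exact arithmetic carried between steps; '≈' marks a value shown rounded to 6 d.p. or computed from one; I and e_prev carry over from the previous line; the table rounds u and y to 3 d.p., halves away from zero)
n=0: y=0, sp=-1, e=sp−y=-1; I=-1, D=e−e_prev=-1; u=3/4·(-1)+0·(-1)+3/4·(-1)=-1.5; next y=-1/10·0+1·(-1.5)=-1.5
n=1: y=-1.5, sp=-1, e=sp−y=0.5; I=-0.5, D=e−e_prev=1.5; u=3/4·0.5+0·(-0.5)+3/4·1.5=1.5; next y=-1/10·(-1.5)+1·1.5=1.65
n=2: y=1.65, sp=-1, e=sp−y=-2.65; I=-3.15, D=e−e_prev=-3.15; u=3/4·(-2.65)+0·(-3.15)+3/4·(-3.15)=-4.35; next y=-1/10·1.65+1·(-4.35)=-4.515
n=3: y=-4.515, sp=-1, e=sp−y=3.515; I=0.365, D=e−e_prev=6.165; u=3/4·3.515+0·0.365+3/4·6.165=7.26; next y=-1/10·(-4.515)+1·7.26=7.7115
n=4: y=7.7115, sp=-1, e=sp−y=-8.7115; I=-8.3465, D=e−e_prev=-12.2265; u=3/4·(-8.7115)+0·(-8.3465)+3/4·(-12.2265)=-15.7035; next y=-1/10·7.7115+1·(-15.7035)=-16.47465
n=5: y=-16.47465, sp=-1, e=sp−y=15.47465; I=7.12815, D=e−e_prev=24.18615; u=3/4·15.47465+0·7.12815+3/4·24.18615=29.7456; next y=-1/10·(-16.47465)+1·29.7456=31.393065
n=6: y=31.393065, sp=-1, e=sp−y=-32.393065; I=-25.264915, D=e−e_prev=-47.867715; u=3/4·(-32.393065)+0·(-25.264915)+3/4·(-47.867715)=-60.195585; next y=-1/10·31.393065+1·(-60.195585)≈-63.334892
n=7: y≈-63.334892, sp=-1, e=sp−y≈62.334892; I≈37.069977, D=e−e_prev≈94.727957; u=3/4·62.334892+0·37.069977+3/4·94.727957≈117.797136; next y=-1/10·(-63.334892)+1·117.797136≈124.130625
n=8: y≈124.130625, sp=-1, e=sp−y≈-125.130625; I≈-88.060649, D=e−e_prev≈-187.465517; u=3/4·(-125.130625)+0·(-88.060649)+3/4·(-187.465517)≈-234.447106; next y=-1/10·124.130625+1·(-234.447106)≈-246.860169
n=9: y≈-246.860169, sp=-1, e=sp−y≈245.860169; I≈157.799520, D=e−e_prev≈370.990794; u=3/4·245.860169+0·157.799520+3/4·370.990794≈462.638222; next y=-1/10·(-246.860169)+1·462.638222≈487.324239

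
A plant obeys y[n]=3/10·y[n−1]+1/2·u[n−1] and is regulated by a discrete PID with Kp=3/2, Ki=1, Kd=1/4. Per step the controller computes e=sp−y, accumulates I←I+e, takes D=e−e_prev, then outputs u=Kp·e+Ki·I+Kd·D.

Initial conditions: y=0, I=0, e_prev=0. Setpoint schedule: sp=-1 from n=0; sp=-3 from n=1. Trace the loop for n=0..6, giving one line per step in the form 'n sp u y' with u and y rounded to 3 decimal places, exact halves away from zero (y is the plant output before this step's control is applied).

(exact arithmetic carried between steps; '≈' marks a value shown rounded to 6 d.p. or computed from one; I and e_prev carry over from the previous line; the table rounds u and y to 3 d.p., halves away from zero)
n=0: y=0, sp=-1, e=sp−y=-1; I=-1, D=e−e_prev=-1; u=3/2·(-1)+1·(-1)+1/4·(-1)=-2.75; next y=3/10·0+1/2·(-2.75)=-1.375
n=1: y=-1.375, sp=-3, e=sp−y=-1.625; I=-2.625, D=e−e_prev=-0.625; u=3/2·(-1.625)+1·(-2.625)+1/4·(-0.625)=-5.21875; next y=3/10·(-1.375)+1/2·(-5.21875)=-3.021875
n=2: y=-3.021875, sp=-3, e=sp−y=0.021875; I=-2.603125, D=e−e_prev=1.646875; u=3/2·0.021875+1·(-2.603125)+1/4·1.646875≈-2.158594; next y=3/10·(-3.021875)+1/2·(-2.158594)≈-1.985859
n=3: y≈-1.985859, sp=-3, e=sp−y≈-1.014141; I≈-3.617266, D=e−e_prev≈-1.036016; u=3/2·(-1.014141)+1·(-3.617266)+1/4·(-1.036016)≈-5.397480; next y=3/10·(-1.985859)+1/2·(-5.397480)≈-3.294498
n=4: y≈-3.294498, sp=-3, e=sp−y≈0.294498; I≈-3.322768, D=e−e_prev≈1.308639; u=3/2·0.294498+1·(-3.322768)+1/4·1.308639≈-2.553861; next y=3/10·(-3.294498)+1/2·(-2.553861)≈-2.265280
n=5: y≈-2.265280, sp=-3, e=sp−y≈-0.734720; I≈-4.057488, D=e−e_prev≈-1.029218; u=3/2·(-0.734720)+1·(-4.057488)+1/4·(-1.029218)≈-5.416873; next y=3/10·(-2.265280)+1/2·(-5.416873)≈-3.388020
n=6: y≈-3.388020, sp=-3, e=sp−y≈0.388020; I≈-3.669468, D=e−e_prev≈1.122740; u=3/2·0.388020+1·(-3.669468)+1/4·1.122740≈-2.806752; next y=3/10·(-3.388020)+1/2·(-2.806752)≈-2.419782

0 -1 -2.750 0.000
1 -3 -5.219 -1.375
2 -3 -2.159 -3.022
3 -3 -5.397 -1.986
4 -3 -2.554 -3.294
5 -3 -5.417 -2.265
6 -3 -2.807 -3.388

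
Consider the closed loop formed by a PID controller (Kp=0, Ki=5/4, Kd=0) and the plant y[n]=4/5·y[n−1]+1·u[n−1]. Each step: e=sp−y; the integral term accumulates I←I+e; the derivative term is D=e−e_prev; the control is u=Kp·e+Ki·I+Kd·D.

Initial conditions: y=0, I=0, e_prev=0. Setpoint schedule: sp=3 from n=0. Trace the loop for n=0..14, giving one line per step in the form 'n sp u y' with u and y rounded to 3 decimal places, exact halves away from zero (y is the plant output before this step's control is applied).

(exact arithmetic carried between steps; '≈' marks a value shown rounded to 6 d.p. or computed from one; I and e_prev carry over from the previous line; the table rounds u and y to 3 d.p., halves away from zero)
n=0: y=0, sp=3, e=sp−y=3; I=3, D=e−e_prev=3; u=0·3+5/4·3+0·3=3.75; next y=4/5·0+1·3.75=3.75
n=1: y=3.75, sp=3, e=sp−y=-0.75; I=2.25, D=e−e_prev=-3.75; u=0·(-0.75)+5/4·2.25+0·(-3.75)=2.8125; next y=4/5·3.75+1·2.8125=5.8125
n=2: y=5.8125, sp=3, e=sp−y=-2.8125; I=-0.5625, D=e−e_prev=-2.0625; u=0·(-2.8125)+5/4·(-0.5625)+0·(-2.0625)=-0.703125; next y=4/5·5.8125+1·(-0.703125)=3.946875
n=3: y=3.946875, sp=3, e=sp−y=-0.946875; I=-1.509375, D=e−e_prev=1.865625; u=0·(-0.946875)+5/4·(-1.509375)+0·1.865625≈-1.886719; next y=4/5·3.946875+1·(-1.886719)≈1.270781
n=4: y≈1.270781, sp=3, e=sp−y≈1.729219; I≈0.219844, D=e−e_prev≈2.676094; u=0·1.729219+5/4·0.219844+0·2.676094≈0.274805; next y=4/5·1.270781+1·0.274805≈1.291430
n=5: y≈1.291430, sp=3, e=sp−y≈1.708570; I≈1.928414, D=e−e_prev≈-0.020648; u=0·1.708570+5/4·1.928414+0·(-0.020648)≈2.410518; next y=4/5·1.291430+1·2.410518≈3.443661
n=6: y≈3.443661, sp=3, e=sp−y≈-0.443661; I≈1.484753, D=e−e_prev≈-2.152232; u=0·(-0.443661)+5/4·1.484753+0·(-2.152232)≈1.855941; next y=4/5·3.443661+1·1.855941≈4.610870
n=7: y≈4.610870, sp=3, e=sp−y≈-1.610870; I≈-0.126117, D=e−e_prev≈-1.167209; u=0·(-1.610870)+5/4·(-0.126117)+0·(-1.167209)≈-0.157647; next y=4/5·4.610870+1·(-0.157647)≈3.531049
n=8: y≈3.531049, sp=3, e=sp−y≈-0.531049; I≈-0.657167, D=e−e_prev≈1.079821; u=0·(-0.531049)+5/4·(-0.657167)+0·1.079821≈-0.821458; next y=4/5·3.531049+1·(-0.821458)≈2.003381
n=9: y≈2.003381, sp=3, e=sp−y≈0.996619; I≈0.339452, D=e−e_prev≈1.527668; u=0·0.996619+5/4·0.339452+0·1.527668≈0.424315; next y=4/5·2.003381+1·0.424315≈2.027020
n=10: y≈2.027020, sp=3, e=sp−y≈0.972980; I≈1.312432, D=e−e_prev≈-0.023639; u=0·0.972980+5/4·1.312432+0·(-0.023639)≈1.640540; next y=4/5·2.027020+1·1.640540≈3.262156
n=11: y≈3.262156, sp=3, e=sp−y≈-0.262156; I≈1.050276, D=e−e_prev≈-1.235136; u=0·(-0.262156)+5/4·1.050276+0·(-1.235136)≈1.312845; next y=4/5·3.262156+1·1.312845≈3.922570
n=12: y≈3.922570, sp=3, e=sp−y≈-0.922570; I≈0.127706, D=e−e_prev≈-0.660414; u=0·(-0.922570)+5/4·0.127706+0·(-0.660414)≈0.159633; next y=4/5·3.922570+1·0.159633≈3.297688
n=13: y≈3.297688, sp=3, e=sp−y≈-0.297688; I≈-0.169982, D=e−e_prev≈0.624881; u=0·(-0.297688)+5/4·(-0.169982)+0·0.624881≈-0.212478; next y=4/5·3.297688+1·(-0.212478)≈2.425673
n=14: y≈2.425673, sp=3, e=sp−y≈0.574327; I≈0.404345, D=e−e_prev≈0.872016; u=0·0.574327+5/4·0.404345+0·0.872016≈0.505431; next y=4/5·2.425673+1·0.505431≈2.445969

0 3 3.750 0.000
1 3 2.813 3.750
2 3 -0.703 5.813
3 3 -1.887 3.947
4 3 0.275 1.271
5 3 2.411 1.291
6 3 1.856 3.444
7 3 -0.158 4.611
8 3 -0.821 3.531
9 3 0.424 2.003
10 3 1.641 2.027
11 3 1.313 3.262
12 3 0.160 3.923
13 3 -0.212 3.298
14 3 0.505 2.426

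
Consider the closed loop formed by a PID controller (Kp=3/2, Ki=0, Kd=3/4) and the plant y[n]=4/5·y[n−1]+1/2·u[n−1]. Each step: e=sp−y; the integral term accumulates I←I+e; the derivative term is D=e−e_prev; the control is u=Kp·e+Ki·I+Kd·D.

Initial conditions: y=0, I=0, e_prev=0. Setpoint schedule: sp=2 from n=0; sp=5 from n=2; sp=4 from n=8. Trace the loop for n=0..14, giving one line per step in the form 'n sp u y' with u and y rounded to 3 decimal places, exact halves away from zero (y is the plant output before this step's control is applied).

0 2 4.500 0.000
1 2 -2.063 2.250
2 5 9.708 0.769
3 5 -4.228 5.469
4 5 6.515 2.261
5 5 -2.203 5.066
6 5 4.659 2.951
7 5 -0.840 4.691
8 4 1.270 3.332
9 4 1.072 3.301
10 4 1.328 3.177
11 4 1.170 3.205
12 4 1.318 3.150
13 4 1.211 3.178
14 4 1.301 3.148

(exact arithmetic carried between steps; '≈' marks a value shown rounded to 6 d.p. or computed from one; I and e_prev carry over from the previous line; the table rounds u and y to 3 d.p., halves away from zero)
n=0: y=0, sp=2, e=sp−y=2; I=2, D=e−e_prev=2; u=3/2·2+0·2+3/4·2=4.5; next y=4/5·0+1/2·4.5=2.25
n=1: y=2.25, sp=2, e=sp−y=-0.25; I=1.75, D=e−e_prev=-2.25; u=3/2·(-0.25)+0·1.75+3/4·(-2.25)=-2.0625; next y=4/5·2.25+1/2·(-2.0625)=0.76875
n=2: y=0.76875, sp=5, e=sp−y=4.23125; I=5.98125, D=e−e_prev=4.48125; u=3/2·4.23125+0·5.98125+3/4·4.48125≈9.707813; next y=4/5·0.76875+1/2·9.707813≈5.468906
n=3: y≈5.468906, sp=5, e=sp−y≈-0.468906; I≈5.512344, D=e−e_prev≈-4.700156; u=3/2·(-0.468906)+0·5.512344+3/4·(-4.700156)≈-4.228477; next y=4/5·5.468906+1/2·(-4.228477)≈2.260887
n=4: y≈2.260887, sp=5, e=sp−y≈2.739113; I≈8.251457, D=e−e_prev≈3.208020; u=3/2·2.739113+0·8.251457+3/4·3.208020≈6.514685; next y=4/5·2.260887+1/2·6.514685≈5.066052
n=5: y≈5.066052, sp=5, e=sp−y≈-0.066052; I≈8.185405, D=e−e_prev≈-2.805165; u=3/2·(-0.066052)+0·8.185405+3/4·(-2.805165)≈-2.202951; next y=4/5·5.066052+1/2·(-2.202951)≈2.951366
n=6: y≈2.951366, sp=5, e=sp−y≈2.048634; I≈10.234040, D=e−e_prev≈2.114686; u=3/2·2.048634+0·10.234040+3/4·2.114686≈4.658966; next y=4/5·2.951366+1/2·4.658966≈4.690576
n=7: y≈4.690576, sp=5, e=sp−y≈0.309424; I≈10.543464, D=e−e_prev≈-1.739210; u=3/2·0.309424+0·10.543464+3/4·(-1.739210)≈-0.840271; next y=4/5·4.690576+1/2·(-0.840271)≈3.332325
n=8: y≈3.332325, sp=4, e=sp−y≈0.667675; I≈11.211139, D=e−e_prev≈0.358250; u=3/2·0.667675+0·11.211139+3/4·0.358250≈1.270200; next y=4/5·3.332325+1/2·1.270200≈3.300960
n=9: y≈3.300960, sp=4, e=sp−y≈0.699040; I≈11.910179, D=e−e_prev≈0.031365; u=3/2·0.699040+0·11.910179+3/4·0.031365≈1.072083; next y=4/5·3.300960+1/2·1.072083≈3.176810
n=10: y≈3.176810, sp=4, e=sp−y≈0.823190; I≈12.733369, D=e−e_prev≈0.124150; u=3/2·0.823190+0·12.733369+3/4·0.124150≈1.327898; next y=4/5·3.176810+1/2·1.327898≈3.205397
n=11: y≈3.205397, sp=4, e=sp−y≈0.794603; I≈13.527972, D=e−e_prev≈-0.028587; u=3/2·0.794603+0·13.527972+3/4·(-0.028587)≈1.170464; next y=4/5·3.205397+1/2·1.170464≈3.149550
n=12: y≈3.149550, sp=4, e=sp−y≈0.850450; I≈14.378422, D=e−e_prev≈0.055847; u=3/2·0.850450+0·14.378422+3/4·0.055847≈1.317561; next y=4/5·3.149550+1/2·1.317561≈3.178420
n=13: y≈3.178420, sp=4, e=sp−y≈0.821580; I≈15.200002, D=e−e_prev≈-0.028870; u=3/2·0.821580+0·15.200002+3/4·(-0.028870)≈1.210717; next y=4/5·3.178420+1/2·1.210717≈3.148095
n=14: y≈3.148095, sp=4, e=sp−y≈0.851905; I≈16.051908, D=e−e_prev≈0.030326; u=3/2·0.851905+0·16.051908+3/4·0.030326≈1.300602; next y=4/5·3.148095+1/2·1.300602≈3.168777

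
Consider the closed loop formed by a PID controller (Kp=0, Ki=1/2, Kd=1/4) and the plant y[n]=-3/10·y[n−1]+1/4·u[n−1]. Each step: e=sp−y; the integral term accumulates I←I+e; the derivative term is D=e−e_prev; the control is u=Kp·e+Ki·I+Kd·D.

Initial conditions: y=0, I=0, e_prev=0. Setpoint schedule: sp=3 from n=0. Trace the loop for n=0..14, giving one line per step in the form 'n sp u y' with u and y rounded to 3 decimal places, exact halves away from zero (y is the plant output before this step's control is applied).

(exact arithmetic carried between steps; '≈' marks a value shown rounded to 6 d.p. or computed from one; I and e_prev carry over from the previous line; the table rounds u and y to 3 d.p., halves away from zero)
n=0: y=0, sp=3, e=sp−y=3; I=3, D=e−e_prev=3; u=0·3+1/2·3+1/4·3=2.25; next y=-3/10·0+1/4·2.25=0.5625
n=1: y=0.5625, sp=3, e=sp−y=2.4375; I=5.4375, D=e−e_prev=-0.5625; u=0·2.4375+1/2·5.4375+1/4·(-0.5625)=2.578125; next y=-3/10·0.5625+1/4·2.578125≈0.475781
n=2: y≈0.475781, sp=3, e=sp−y≈2.524219; I≈7.961719, D=e−e_prev≈0.086719; u=0·2.524219+1/2·7.961719+1/4·0.086719≈4.002539; next y=-3/10·0.475781+1/4·4.002539≈0.857900
n=3: y≈0.857900, sp=3, e=sp−y≈2.142100; I≈10.103818, D=e−e_prev≈-0.382119; u=0·2.142100+1/2·10.103818+1/4·(-0.382119)≈4.956379; next y=-3/10·0.857900+1/4·4.956379≈0.981725
n=4: y≈0.981725, sp=3, e=sp−y≈2.018275; I≈12.122094, D=e−e_prev≈-0.123824; u=0·2.018275+1/2·12.122094+1/4·(-0.123824)≈6.030091; next y=-3/10·0.981725+1/4·6.030091≈1.213005
n=5: y≈1.213005, sp=3, e=sp−y≈1.786995; I≈13.909088, D=e−e_prev≈-0.231281; u=0·1.786995+1/2·13.909088+1/4·(-0.231281)≈6.896724; next y=-3/10·1.213005+1/4·6.896724≈1.360279
n=6: y≈1.360279, sp=3, e=sp−y≈1.639721; I≈15.548809, D=e−e_prev≈-0.147274; u=0·1.639721+1/2·15.548809+1/4·(-0.147274)≈7.737586; next y=-3/10·1.360279+1/4·7.737586≈1.526313
n=7: y≈1.526313, sp=3, e=sp−y≈1.473687; I≈17.022496, D=e−e_prev≈-0.166033; u=0·1.473687+1/2·17.022496+1/4·(-0.166033)≈8.469740; next y=-3/10·1.526313+1/4·8.469740≈1.659541
n=8: y≈1.659541, sp=3, e=sp−y≈1.340459; I≈18.362955, D=e−e_prev≈-0.133229; u=0·1.340459+1/2·18.362955+1/4·(-0.133229)≈9.148170; next y=-3/10·1.659541+1/4·9.148170≈1.789180
n=9: y≈1.789180, sp=3, e=sp−y≈1.210820; I≈19.573775, D=e−e_prev≈-0.129639; u=0·1.210820+1/2·19.573775+1/4·(-0.129639)≈9.754478; next y=-3/10·1.789180+1/4·9.754478≈1.901865
n=10: y≈1.901865, sp=3, e=sp−y≈1.098135; I≈20.671910, D=e−e_prev≈-0.112685; u=0·1.098135+1/2·20.671910+1/4·(-0.112685)≈10.307783; next y=-3/10·1.901865+1/4·10.307783≈2.006386
n=11: y≈2.006386, sp=3, e=sp−y≈0.993614; I≈21.665523, D=e−e_prev≈-0.104521; u=0·0.993614+1/2·21.665523+1/4·(-0.104521)≈10.806631; next y=-3/10·2.006386+1/4·10.806631≈2.099742
n=12: y≈2.099742, sp=3, e=sp−y≈0.900258; I≈22.565781, D=e−e_prev≈-0.093356; u=0·0.900258+1/2·22.565781+1/4·(-0.093356)≈11.259552; next y=-3/10·2.099742+1/4·11.259552≈2.184965
n=13: y≈2.184965, sp=3, e=sp−y≈0.815035; I≈23.380816, D=e−e_prev≈-0.085223; u=0·0.815035+1/2·23.380816+1/4·(-0.085223)≈11.669102; next y=-3/10·2.184965+1/4·11.669102≈2.261786
n=14: y≈2.261786, sp=3, e=sp−y≈0.738214; I≈24.119030, D=e−e_prev≈-0.076821; u=0·0.738214+1/2·24.119030+1/4·(-0.076821)≈12.040310; next y=-3/10·2.261786+1/4·12.040310≈2.331542

0 3 2.250 0.000
1 3 2.578 0.563
2 3 4.003 0.476
3 3 4.956 0.858
4 3 6.030 0.982
5 3 6.897 1.213
6 3 7.738 1.360
7 3 8.470 1.526
8 3 9.148 1.660
9 3 9.754 1.789
10 3 10.308 1.902
11 3 10.807 2.006
12 3 11.260 2.100
13 3 11.669 2.185
14 3 12.040 2.262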